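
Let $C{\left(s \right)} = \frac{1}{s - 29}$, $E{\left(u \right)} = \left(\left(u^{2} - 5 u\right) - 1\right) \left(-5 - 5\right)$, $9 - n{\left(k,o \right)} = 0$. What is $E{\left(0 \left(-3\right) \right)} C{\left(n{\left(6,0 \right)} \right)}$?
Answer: $- \frac{1}{2} \approx -0.5$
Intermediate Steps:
$n{\left(k,o \right)} = 9$ ($n{\left(k,o \right)} = 9 - 0 = 9 + 0 = 9$)
$E{\left(u \right)} = 10 - 10 u^{2} + 50 u$ ($E{\left(u \right)} = \left(-1 + u^{2} - 5 u\right) \left(-10\right) = 10 - 10 u^{2} + 50 u$)
$C{\left(s \right)} = \frac{1}{-29 + s}$
$E{\left(0 \left(-3\right) \right)} C{\left(n{\left(6,0 \right)} \right)} = \frac{10 - 10 \left(0 \left(-3\right)\right)^{2} + 50 \cdot 0 \left(-3\right)}{-29 + 9} = \frac{10 - 10 \cdot 0^{2} + 50 \cdot 0}{-20} = \left(10 - 0 + 0\right) \left(- \frac{1}{20}\right) = \left(10 + 0 + 0\right) \left(- \frac{1}{20}\right) = 10 \left(- \frac{1}{20}\right) = - \frac{1}{2}$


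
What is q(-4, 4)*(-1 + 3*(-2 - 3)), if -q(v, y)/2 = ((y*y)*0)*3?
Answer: 0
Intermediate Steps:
q(v, y) = 0 (q(v, y) = -2*(y*y)*0*3 = -2*y²*0*3 = -0*3 = -2*0 = 0)
q(-4, 4)*(-1 + 3*(-2 - 3)) = 0*(-1 + 3*(-2 - 3)) = 0*(-1 + 3*(-5)) = 0*(-1 - 15) = 0*(-16) = 0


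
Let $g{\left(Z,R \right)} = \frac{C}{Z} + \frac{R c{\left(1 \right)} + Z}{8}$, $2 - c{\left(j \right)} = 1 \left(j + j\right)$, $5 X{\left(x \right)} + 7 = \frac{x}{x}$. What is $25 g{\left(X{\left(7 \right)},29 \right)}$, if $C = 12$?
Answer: $- \frac{1015}{4} \approx -253.75$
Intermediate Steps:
$X{\left(x \right)} = - \frac{6}{5}$ ($X{\left(x \right)} = - \frac{7}{5} + \frac{x \frac{1}{x}}{5} = - \frac{7}{5} + \frac{1}{5} \cdot 1 = - \frac{7}{5} + \frac{1}{5} = - \frac{6}{5}$)
$c{\left(j \right)} = 2 - 2 j$ ($c{\left(j \right)} = 2 - 1 \left(j + j\right) = 2 - 1 \cdot 2 j = 2 - 2 j$)
$g{\left(Z,R \right)} = \frac{12}{Z} + \frac{Z}{8}$ ($g{\left(Z,R \right)} = \frac{12}{Z} + \frac{R \left(2 - 2\right) + Z}{8} = \frac{12}{Z} + \left(R \left(2 - 2\right) + Z\right) \frac{1}{8} = \frac{12}{Z} + \left(R 0 + Z\right) \frac{1}{8} = \frac{12}{Z} + \left(0 + Z\right) \frac{1}{8} = \frac{12}{Z} + Z \frac{1}{8} = \frac{12}{Z} + \frac{Z}{8}$)
$25 g{\left(X{\left(7 \right)},29 \right)} = 25 \left(\frac{12}{- \frac{6}{5}} + \frac{1}{8} \left(- \frac{6}{5}\right)\right) = 25 \left(12 \left(- \frac{5}{6}\right) - \frac{3}{20}\right) = 25 \left(-10 - \frac{3}{20}\right) = 25 \left(- \frac{203}{20}\right) = - \frac{1015}{4}$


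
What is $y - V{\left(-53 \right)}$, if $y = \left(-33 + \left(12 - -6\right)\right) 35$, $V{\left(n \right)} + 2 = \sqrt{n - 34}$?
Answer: $-523 - i \sqrt{87} \approx -523.0 - 9.3274 i$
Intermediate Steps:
$V{\left(n \right)} = -2 + \sqrt{-34 + n}$ ($V{\left(n \right)} = -2 + \sqrt{n - 34} = -2 + \sqrt{-34 + n}$)
$y = -525$ ($y = \left(-33 + \left(12 + 6\right)\right) 35 = \left(-33 + 18\right) 35 = \left(-15\right) 35 = -525$)
$y - V{\left(-53 \right)} = -525 - \left(-2 + \sqrt{-34 - 53}\right) = -525 - \left(-2 + \sqrt{-87}\right) = -525 - \left(-2 + i \sqrt{87}\right) = -525 + \left(2 - i \sqrt{87}\right) = -523 - i \sqrt{87}$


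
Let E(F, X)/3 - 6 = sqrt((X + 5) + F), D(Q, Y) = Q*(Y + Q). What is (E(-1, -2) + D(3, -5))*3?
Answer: 36 + 9*sqrt(2) ≈ 48.728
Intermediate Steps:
D(Q, Y) = Q*(Q + Y)
E(F, X) = 18 + 3*sqrt(5 + F + X) (E(F, X) = 18 + 3*sqrt((X + 5) + F) = 18 + 3*sqrt((5 + X) + F) = 18 + 3*sqrt(5 + F + X))
(E(-1, -2) + D(3, -5))*3 = ((18 + 3*sqrt(5 - 1 - 2)) + 3*(3 - 5))*3 = ((18 + 3*sqrt(2)) + 3*(-2))*3 = ((18 + 3*sqrt(2)) - 6)*3 = (12 + 3*sqrt(2))*3 = 36 + 9*sqrt(2)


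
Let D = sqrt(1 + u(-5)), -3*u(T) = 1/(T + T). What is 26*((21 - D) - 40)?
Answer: -494 - 13*sqrt(930)/15 ≈ -520.43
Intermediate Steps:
u(T) = -1/(6*T) (u(T) = -1/(3*(T + T)) = -1/(2*T)/3 = -1/(6*T))
D = sqrt(930)/30 (D = sqrt(1 - 1/6/(-5)) = sqrt(1 - 1/6*(-1/5)) = sqrt(1 + 1/30) = sqrt(31/30) = sqrt(930)/30 ≈ 1.0165)
26*((21 - D) - 40) = 26*((21 - sqrt(930)/30) - 40) = 26*(-19 - sqrt(930)/30) = -494 - 13*sqrt(930)/15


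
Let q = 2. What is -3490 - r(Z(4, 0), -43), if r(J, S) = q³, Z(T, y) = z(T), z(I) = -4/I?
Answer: -3498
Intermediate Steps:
Z(T, y) = -4/T
r(J, S) = 8 (r(J, S) = 2³ = 8)
-3490 - r(Z(4, 0), -43) = -3490 - 1*8 = -3490 - 8 = -3498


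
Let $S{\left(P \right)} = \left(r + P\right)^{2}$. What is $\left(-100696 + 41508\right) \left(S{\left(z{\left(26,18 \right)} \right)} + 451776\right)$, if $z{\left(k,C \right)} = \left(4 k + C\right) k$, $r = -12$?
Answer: $-617767410688$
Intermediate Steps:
$z{\left(k,C \right)} = k \left(C + 4 k\right)$ ($z{\left(k,C \right)} = \left(C + 4 k\right) k = k \left(C + 4 k\right)$)
$S{\left(P \right)} = \left(-12 + P\right)^{2}$
$\left(-100696 + 41508\right) \left(S{\left(z{\left(26,18 \right)} \right)} + 451776\right) = \left(-100696 + 41508\right) \left(\left(-12 + 26 \left(18 + 4 \cdot 26\right)\right)^{2} + 451776\right) = - 59188 \left(\left(-12 + 26 \left(18 + 104\right)\right)^{2} + 451776\right) = - 59188 \left(\left(-12 + 26 \cdot 122\right)^{2} + 451776\right) = - 59188 \left(\left(-12 + 3172\right)^{2} + 451776\right) = - 59188 \left(3160^{2} + 451776\right) = - 59188 \left(9985600 + 451776\right) = \left(-59188\right) 10437376 = -617767410688$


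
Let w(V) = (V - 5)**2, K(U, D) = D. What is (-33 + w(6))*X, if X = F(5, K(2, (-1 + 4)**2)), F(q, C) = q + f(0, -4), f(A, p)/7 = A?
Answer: -160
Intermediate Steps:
f(A, p) = 7*A
w(V) = (-5 + V)**2
F(q, C) = q (F(q, C) = q + 7*0 = q + 0 = q)
X = 5
(-33 + w(6))*X = (-33 + (-5 + 6)**2)*5 = (-33 + 1**2)*5 = (-33 + 1)*5 = -32*5 = -160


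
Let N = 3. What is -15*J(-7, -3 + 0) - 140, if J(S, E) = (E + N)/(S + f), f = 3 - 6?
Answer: -140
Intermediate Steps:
f = -3
J(S, E) = (3 + E)/(-3 + S) (J(S, E) = (E + 3)/(S - 3) = (3 + E)/(-3 + S))
-15*J(-7, -3 + 0) - 140 = -15*(3 + (-3 + 0))/(-3 - 7) - 140 = -15*(3 - 3)/(-10) - 140 = -(-3)*0/2 - 140 = -15*0 - 140 = 0 - 140 = -140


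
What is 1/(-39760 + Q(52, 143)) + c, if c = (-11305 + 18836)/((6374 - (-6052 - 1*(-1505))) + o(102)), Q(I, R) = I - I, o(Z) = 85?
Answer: 149710777/218799280 ≈ 0.68424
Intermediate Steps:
Q(I, R) = 0
c = 7531/11006 (c = (-11305 + 18836)/((6374 - (-6052 - 1*(-1505))) + 85) = 7531/((6374 - (-6052 + 1505)) + 85) = 7531/((6374 - 1*(-4547)) + 85) = 7531/((6374 + 4547) + 85) = 7531/(10921 + 85) = 7531/11006 ≈ 0.68426)
1/(-39760 + Q(52, 143)) + c = 1/(-39760 + 0) + 7531/11006 = 1/(-39760) + 7531/11006 = -1/39760 + 7531/11006 = 149710777/218799280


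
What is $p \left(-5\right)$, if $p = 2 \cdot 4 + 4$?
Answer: $-60$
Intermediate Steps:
$p = 12$ ($p = 8 + 4 = 12$)
$p \left(-5\right) = 12 \left(-5\right) = -60$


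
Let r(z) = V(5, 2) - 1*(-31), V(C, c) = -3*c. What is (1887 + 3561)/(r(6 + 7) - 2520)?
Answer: -5448/2495 ≈ -2.1836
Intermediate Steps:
r(z) = 25 (r(z) = -3*2 - 1*(-31) = -6 + 31 = 25)
(1887 + 3561)/(r(6 + 7) - 2520) = (1887 + 3561)/(25 - 2520) = 5448/(-2495) = 5448*(-1/2495) = -5448/2495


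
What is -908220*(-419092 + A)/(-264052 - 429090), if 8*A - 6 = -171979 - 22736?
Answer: -805465124475/1386284 ≈ -5.8103e+5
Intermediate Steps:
A = -194709/8 (A = ¾ + (-171979 - 22736)/8 = ¾ + (⅛)*(-194715) = ¾ - 194715/8 = -194709/8 ≈ -24339.)
-908220*(-419092 + A)/(-264052 - 429090) = -908220*(-419092 - 194709/8)/(-264052 - 429090) = -908220/((-693142/(-3547445/8))) = -908220/((-693142*(-8/3547445))) = -908220/5545136/3547445 = -908220*3547445/5545136 = -805465124475/1386284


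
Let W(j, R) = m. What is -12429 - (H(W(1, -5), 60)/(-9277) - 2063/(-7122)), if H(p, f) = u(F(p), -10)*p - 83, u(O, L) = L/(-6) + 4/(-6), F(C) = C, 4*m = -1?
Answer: -1642427259967/132141588 ≈ -12429.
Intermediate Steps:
m = -¼ (m = (¼)*(-1) = -¼ ≈ -0.25000)
W(j, R) = -¼
u(O, L) = -⅔ - L/6 (u(O, L) = L*(-⅙) + 4*(-⅙) = -L/6 - ⅔ = -⅔ - L/6)
H(p, f) = -83 + p (H(p, f) = (-⅔ - ⅙*(-10))*p - 83 = (-⅔ + 5/3)*p - 83 = 1*p - 83 = p - 83 = -83 + p)
-12429 - (H(W(1, -5), 60)/(-9277) - 2063/(-7122)) = -12429 - ((-83 - ¼)/(-9277) - 2063/(-7122)) = -12429 - (-333/4*(-1/9277) - 2063*(-1/7122)) = -12429 - (333/37108 + 2063/7122) = -12429 - 1*39462715/132141588 = -12429 - 39462715/132141588 = -1642427259967/132141588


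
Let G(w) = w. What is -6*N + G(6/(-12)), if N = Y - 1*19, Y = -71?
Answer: 1079/2 ≈ 539.50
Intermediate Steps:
N = -90 (N = -71 - 1*19 = -71 - 19 = -90)
-6*N + G(6/(-12)) = -6*(-90) + 6/(-12) = 540 + 6*(-1/12) = 540 - ½ = 1079/2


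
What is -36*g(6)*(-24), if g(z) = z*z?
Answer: 31104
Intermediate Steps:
g(z) = z²
-36*g(6)*(-24) = -36*6²*(-24) = -36*36*(-24) = -1296*(-24) = 31104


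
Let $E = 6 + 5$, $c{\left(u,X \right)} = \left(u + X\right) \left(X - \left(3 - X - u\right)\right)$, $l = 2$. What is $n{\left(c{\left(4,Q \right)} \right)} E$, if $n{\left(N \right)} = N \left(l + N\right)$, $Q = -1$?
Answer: $33$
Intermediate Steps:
$c{\left(u,X \right)} = \left(X + u\right) \left(-3 + u + 2 X\right)$ ($c{\left(u,X \right)} = \left(X + u\right) \left(X - \left(3 - X - u\right)\right) = \left(X + u\right) \left(X + \left(-3 + X + u\right)\right) = \left(X + u\right) \left(-3 + u + 2 X\right)$)
$E = 11$
$n{\left(N \right)} = N \left(2 + N\right)$
$n{\left(c{\left(4,Q \right)} \right)} E = \left(4^{2} - -3 - 12 + 2 \left(-1\right)^{2} + 3 \left(-1\right) 4\right) \left(2 + \left(4^{2} - -3 - 12 + 2 \left(-1\right)^{2} + 3 \left(-1\right) 4\right)\right) 11 = \left(16 + 3 - 12 + 2 \cdot 1 - 12\right) \left(2 + \left(16 + 3 - 12 + 2 \cdot 1 - 12\right)\right) 11 = \left(16 + 3 - 12 + 2 - 12\right) \left(2 + \left(16 + 3 - 12 + 2 - 12\right)\right) 11 = - 3 \left(2 - 3\right) 11 = \left(-3\right) \left(-1\right) 11 = 3 \cdot 11 = 33$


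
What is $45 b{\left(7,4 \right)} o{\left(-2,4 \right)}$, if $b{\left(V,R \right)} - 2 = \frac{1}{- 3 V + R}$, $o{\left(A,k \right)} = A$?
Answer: $- \frac{2970}{17} \approx -174.71$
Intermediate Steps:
$b{\left(V,R \right)} = 2 + \frac{1}{R - 3 V}$ ($b{\left(V,R \right)} = 2 + \frac{1}{- 3 V + R} = 2 + \frac{1}{R - 3 V}$)
$45 b{\left(7,4 \right)} o{\left(-2,4 \right)} = 45 \frac{1 - 42 + 2 \cdot 4}{4 - 21} \left(-2\right) = 45 \frac{1 - 42 + 8}{4 - 21} \left(-2\right) = 45 \frac{1}{-17} \left(-33\right) \left(-2\right) = 45 \left(\left(- \frac{1}{17}\right) \left(-33\right)\right) \left(-2\right) = 45 \cdot \frac{33}{17} \left(-2\right) = \frac{1485}{17} \left(-2\right) = - \frac{2970}{17}$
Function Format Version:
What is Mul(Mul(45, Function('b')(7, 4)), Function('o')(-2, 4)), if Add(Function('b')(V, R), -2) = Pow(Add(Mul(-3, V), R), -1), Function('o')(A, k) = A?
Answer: Rational(-2970, 17) ≈ -174.71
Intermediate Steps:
Function('b')(V, R) = Add(2, Pow(Add(R, Mul(-3, V)), -1)) (Function('b')(V, R) = Add(2, Pow(Add(Mul(-3, V), R), -1)) = Add(2, Pow(Add(R, Mul(-3, V)), -1)))
Mul(Mul(45, Function('b')(7, 4)), Function('o')(-2, 4)) = Mul(Mul(45, Mul(Pow(Add(4, Mul(-3, 7)), -1), Add(1, Mul(-6, 7), Mul(2, 4)))), -2) = Mul(Mul(45, Mul(Pow(Add(4, -21), -1), Add(1, -42, 8))), -2) = Mul(Mul(45, Mul(Pow(-17, -1), -33)), -2) = Mul(Mul(45, Mul(Rational(-1, 17), -33)), -2) = Mul(Mul(45, Rational(33, 17)), -2) = Mul(Rational(1485, 17), -2) = Rational(-2970, 17)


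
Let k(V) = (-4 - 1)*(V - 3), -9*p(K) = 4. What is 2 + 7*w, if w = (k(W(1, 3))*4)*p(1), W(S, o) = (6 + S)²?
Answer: 25778/9 ≈ 2864.2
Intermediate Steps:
p(K) = -4/9 (p(K) = -⅑*4 = -4/9)
k(V) = 15 - 5*V (k(V) = -5*(-3 + V) = 15 - 5*V)
w = 3680/9 (w = ((15 - 5*(6 + 1)²)*4)*(-4/9) = ((15 - 5*7²)*4)*(-4/9) = ((15 - 5*49)*4)*(-4/9) = ((15 - 245)*4)*(-4/9) = -230*4*(-4/9) = -920*(-4/9) = 3680/9 ≈ 408.89)
2 + 7*w = 2 + 7*(3680/9) = 2 + 25760/9 = 25778/9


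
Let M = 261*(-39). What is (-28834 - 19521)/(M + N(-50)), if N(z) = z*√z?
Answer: 492205545/103737041 - 12088750*I*√2/103737041 ≈ 4.7447 - 0.1648*I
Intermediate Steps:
N(z) = z^(3/2)
M = -10179
(-28834 - 19521)/(M + N(-50)) = (-28834 - 19521)/(-10179 + (-50)^(3/2)) = -48355/(-10179 - 250*I*√2)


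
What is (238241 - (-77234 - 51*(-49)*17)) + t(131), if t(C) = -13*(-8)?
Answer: 273096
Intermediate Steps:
t(C) = 104
(238241 - (-77234 - 51*(-49)*17)) + t(131) = (238241 - (-77234 - 51*(-49)*17)) + 104 = (238241 - (-77234 - (-2499)*17)) + 104 = (238241 - (-77234 - 1*(-42483))) + 104 = (238241 - (-77234 + 42483)) + 104 = (238241 - 1*(-34751)) + 104 = (238241 + 34751) + 104 = 272992 + 104 = 273096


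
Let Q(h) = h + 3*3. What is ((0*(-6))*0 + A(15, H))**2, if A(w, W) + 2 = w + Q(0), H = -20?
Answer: 484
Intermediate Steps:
Q(h) = 9 + h (Q(h) = h + 9 = 9 + h)
A(w, W) = 7 + w (A(w, W) = -2 + (w + (9 + 0)) = -2 + (w + 9) = -2 + (9 + w) = 7 + w)
((0*(-6))*0 + A(15, H))**2 = ((0*(-6))*0 + (7 + 15))**2 = (0*0 + 22)**2 = (0 + 22)**2 = 22**2 = 484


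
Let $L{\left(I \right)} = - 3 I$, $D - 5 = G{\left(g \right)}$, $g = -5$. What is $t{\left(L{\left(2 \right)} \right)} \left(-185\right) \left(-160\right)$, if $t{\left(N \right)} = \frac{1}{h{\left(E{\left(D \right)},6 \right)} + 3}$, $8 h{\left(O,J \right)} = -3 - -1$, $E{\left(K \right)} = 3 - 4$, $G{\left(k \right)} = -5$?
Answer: $\frac{118400}{11} \approx 10764.0$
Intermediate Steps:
$D = 0$ ($D = 5 - 5 = 0$)
$E{\left(K \right)} = -1$
$h{\left(O,J \right)} = - \frac{1}{4}$ ($h{\left(O,J \right)} = \frac{-3 - -1}{8} = \frac{-3 + 1}{8} = \frac{1}{8} \left(-2\right) = - \frac{1}{4}$)
$t{\left(N \right)} = \frac{4}{11}$ ($t{\left(N \right)} = \frac{1}{- \frac{1}{4} + 3} = \frac{1}{\frac{11}{4}} = \frac{4}{11}$)
$t{\left(L{\left(2 \right)} \right)} \left(-185\right) \left(-160\right) = \frac{4}{11} \left(-185\right) \left(-160\right) = \left(- \frac{740}{11}\right) \left(-160\right) = \frac{118400}{11}$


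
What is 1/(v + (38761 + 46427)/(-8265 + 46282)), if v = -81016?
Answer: -38017/3079900084 ≈ -1.2344e-5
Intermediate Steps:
1/(v + (38761 + 46427)/(-8265 + 46282)) = 1/(-81016 + (38761 + 46427)/(-8265 + 46282)) = 1/(-81016 + 85188/38017) = 1/(-3079900084/38017) = -38017/3079900084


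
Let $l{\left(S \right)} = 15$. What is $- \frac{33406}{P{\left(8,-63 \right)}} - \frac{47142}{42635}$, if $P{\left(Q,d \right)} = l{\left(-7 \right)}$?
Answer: $- \frac{284994388}{127905} \approx -2228.2$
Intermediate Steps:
$P{\left(Q,d \right)} = 15$
$- \frac{33406}{P{\left(8,-63 \right)}} - \frac{47142}{42635} = - \frac{33406}{15} - \frac{47142}{42635} = - \frac{284994388}{127905}$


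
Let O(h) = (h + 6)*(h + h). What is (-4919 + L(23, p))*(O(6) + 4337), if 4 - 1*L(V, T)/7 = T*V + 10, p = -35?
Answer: 3020194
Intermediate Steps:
O(h) = 2*h*(6 + h) (O(h) = (6 + h)*(2*h) = 2*h*(6 + h))
L(V, T) = -42 - 7*T*V (L(V, T) = 28 - 7*(T*V + 10) = 28 - 7*(10 + T*V) = 28 + (-70 - 7*T*V) = -42 - 7*T*V)
(-4919 + L(23, p))*(O(6) + 4337) = (-4919 + (-42 - 7*(-35)*23))*(2*6*(6 + 6) + 4337) = (-4919 + (-42 + 5635))*(2*6*12 + 4337) = (-4919 + 5593)*(144 + 4337) = 674*4481 = 3020194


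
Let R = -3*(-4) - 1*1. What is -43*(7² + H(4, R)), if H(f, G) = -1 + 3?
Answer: -2193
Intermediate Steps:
R = 11 (R = 12 - 1 = 11)
H(f, G) = 2
-43*(7² + H(4, R)) = -43*(7² + 2) = -43*(49 + 2) = -43*51 = -2193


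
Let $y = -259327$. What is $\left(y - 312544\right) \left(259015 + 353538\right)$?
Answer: $-350301296663$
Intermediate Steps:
$\left(y - 312544\right) \left(259015 + 353538\right) = \left(-259327 - 312544\right) \left(259015 + 353538\right) = \left(-571871\right) 612553 = -350301296663$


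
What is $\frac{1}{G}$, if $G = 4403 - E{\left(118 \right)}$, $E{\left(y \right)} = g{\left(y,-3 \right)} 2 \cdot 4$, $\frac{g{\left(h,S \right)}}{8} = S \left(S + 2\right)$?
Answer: $\frac{1}{4211} \approx 0.00023747$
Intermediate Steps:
$g{\left(h,S \right)} = 8 S \left(2 + S\right)$ ($g{\left(h,S \right)} = 8 S \left(S + 2\right) = 8 S \left(2 + S\right)$)
$E{\left(y \right)} = 192$ ($E{\left(y \right)} = 8 \left(-3\right) \left(2 - 3\right) 2 \cdot 4 = 8 \left(-3\right) \left(-1\right) 2 \cdot 4 = 24 \cdot 2 \cdot 4 = 48 \cdot 4 = 192$)
$G = 4211$ ($G = 4403 - 192 = 4211$)
$\frac{1}{G} = \frac{1}{4211}$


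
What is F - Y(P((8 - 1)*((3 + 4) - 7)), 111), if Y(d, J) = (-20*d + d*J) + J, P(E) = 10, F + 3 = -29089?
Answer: -30113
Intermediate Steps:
F = -29092 (F = -3 - 29089 = -29092)
Y(d, J) = J - 20*d + J*d (Y(d, J) = (-20*d + J*d) + J = J - 20*d + J*d)
F - Y(P((8 - 1)*((3 + 4) - 7)), 111) = -29092 - (111 - 20*10 + 111*10) = -29092 - (111 - 200 + 1110) = -29092 - 1*1021 = -29092 - 1021 = -30113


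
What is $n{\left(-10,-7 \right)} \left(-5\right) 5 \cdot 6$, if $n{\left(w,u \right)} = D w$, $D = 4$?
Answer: $6000$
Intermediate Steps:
$n{\left(w,u \right)} = 4 w$
$n{\left(-10,-7 \right)} \left(-5\right) 5 \cdot 6 = 4 \left(-10\right) \left(-5\right) 5 \cdot 6 = - 40 \left(\left(-25\right) 6\right) = \left(-40\right) \left(-150\right) = 6000$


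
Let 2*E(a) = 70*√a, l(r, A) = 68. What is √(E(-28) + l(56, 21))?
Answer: √(68 + 70*I*√7) ≈ 11.517 + 8.0403*I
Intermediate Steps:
E(a) = 35*√a (E(a) = (70*√a)/2 = 35*√a)
√(E(-28) + l(56, 21)) = √(35*√(-28) + 68) = √(35*(2*I*√7) + 68) = √(70*I*√7 + 68) = √(68 + 70*I*√7)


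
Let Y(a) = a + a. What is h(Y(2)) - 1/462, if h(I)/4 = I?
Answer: 7391/462 ≈ 15.998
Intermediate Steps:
Y(a) = 2*a
h(I) = 4*I
h(Y(2)) - 1/462 = 4*(2*2) - 1/462 = 4*4 - 1*1/462 = 16 - 1/462 = 7391/462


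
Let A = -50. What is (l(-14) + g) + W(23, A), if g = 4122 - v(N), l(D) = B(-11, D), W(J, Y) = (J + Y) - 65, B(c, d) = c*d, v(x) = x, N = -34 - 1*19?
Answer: 4237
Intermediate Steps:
N = -53 (N = -34 - 19 = -53)
W(J, Y) = -65 + J + Y
l(D) = -11*D
g = 4175 (g = 4122 - 1*(-53) = 4122 + 53 = 4175)
(l(-14) + g) + W(23, A) = (-11*(-14) + 4175) + (-65 + 23 - 50) = (154 + 4175) - 92 = 4329 - 92 = 4237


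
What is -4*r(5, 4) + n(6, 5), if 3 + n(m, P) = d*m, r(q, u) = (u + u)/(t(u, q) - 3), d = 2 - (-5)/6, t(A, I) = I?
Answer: -2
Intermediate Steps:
d = 17/6 (d = 2 - (-5)/6 = 2 - 1*(-5/6) = 2 + 5/6 = 17/6 ≈ 2.8333)
r(q, u) = 2*u/(-3 + q) (r(q, u) = (u + u)/(q - 3) = (2*u)/(-3 + q) = 2*u/(-3 + q))
n(m, P) = -3 + 17*m/6
-4*r(5, 4) + n(6, 5) = -8*4/(-3 + 5) + (-3 + (17/6)*6) = -8*4/2 + (-3 + 17) = -8*4/2 + 14 = -4*4 + 14 = -16 + 14 = -2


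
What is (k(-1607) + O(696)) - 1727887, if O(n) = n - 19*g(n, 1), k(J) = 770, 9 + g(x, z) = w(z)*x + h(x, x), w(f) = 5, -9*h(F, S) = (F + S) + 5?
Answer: -16104787/9 ≈ -1.7894e+6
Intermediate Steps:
h(F, S) = -5/9 - F/9 - S/9 (h(F, S) = -((F + S) + 5)/9 = -(5 + F + S)/9 = -5/9 - F/9 - S/9)
g(x, z) = -86/9 + 43*x/9 (g(x, z) = -9 + (5*x + (-5/9 - x/9 - x/9)) = -9 + (5*x + (-5/9 - 2*x/9)) = -9 + (-5/9 + 43*x/9) = -86/9 + 43*x/9)
O(n) = 1634/9 - 808*n/9 (O(n) = n - 19*(-86/9 + 43*n/9) = n + (1634/9 - 817*n/9) = 1634/9 - 808*n/9)
(k(-1607) + O(696)) - 1727887 = (770 + (1634/9 - 808/9*696)) - 1727887 = (770 + (1634/9 - 187456/3)) - 1727887 = (770 - 560734/9) - 1727887 = -553804/9 - 1727887 = -16104787/9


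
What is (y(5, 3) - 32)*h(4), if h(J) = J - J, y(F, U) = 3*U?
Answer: 0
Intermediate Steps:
h(J) = 0
(y(5, 3) - 32)*h(4) = (3*3 - 32)*0 = (9 - 32)*0 = -23*0 = 0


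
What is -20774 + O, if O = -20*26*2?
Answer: -21814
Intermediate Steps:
O = -1040 (O = -520*2 = -1040)
-20774 + O = -20774 - 1040 = -21814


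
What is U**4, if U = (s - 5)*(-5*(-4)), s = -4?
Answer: 1049760000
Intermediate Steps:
U = -180 (U = (-4 - 5)*(-5*(-4)) = -9*20 = -180)
U**4 = (-180)**4 = 1049760000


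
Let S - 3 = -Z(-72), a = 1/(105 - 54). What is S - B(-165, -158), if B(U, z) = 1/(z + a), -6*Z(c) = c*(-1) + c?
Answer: 24222/8057 ≈ 3.0063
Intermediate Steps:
Z(c) = 0 (Z(c) = -(c*(-1) + c)/6 = -(-c + c)/6 = -1/6*0 = 0)
a = 1/51 ≈ 0.019608
B(U, z) = 1/(1/51 + z) (B(U, z) = 1/(z + 1/51) = 1/(1/51 + z))
S = 3 (S = 3 - 1*0 = 3 + 0 = 3)
S - B(-165, -158) = 3 - 51/(1 + 51*(-158)) = 3 - 51/(1 - 8058) = 3 - 51/(-8057) = 3 - 51*(-1)/8057 = 3 - 1*(-51/8057) = 3 + 51/8057 = 24222/8057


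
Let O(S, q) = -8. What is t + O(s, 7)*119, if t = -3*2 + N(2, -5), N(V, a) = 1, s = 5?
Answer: -957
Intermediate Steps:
t = -5 (t = -3*2 + 1 = -6 + 1 = -5)
t + O(s, 7)*119 = -5 - 8*119 = -5 - 952 = -957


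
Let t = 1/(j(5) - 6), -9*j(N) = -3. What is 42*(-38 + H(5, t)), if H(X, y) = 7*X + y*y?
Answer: -36036/289 ≈ -124.69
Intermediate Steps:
j(N) = ⅓ (j(N) = -⅑*(-3) = ⅓)
t = -3/17 (t = 1/(⅓ - 6) = 1/(-17/3) = -3/17 ≈ -0.17647)
H(X, y) = y² + 7*X (H(X, y) = 7*X + y² = y² + 7*X)
42*(-38 + H(5, t)) = 42*(-38 + ((-3/17)² + 7*5)) = 42*(-38 + (9/289 + 35)) = 42*(-38 + 10124/289) = 42*(-858/289) = -36036/289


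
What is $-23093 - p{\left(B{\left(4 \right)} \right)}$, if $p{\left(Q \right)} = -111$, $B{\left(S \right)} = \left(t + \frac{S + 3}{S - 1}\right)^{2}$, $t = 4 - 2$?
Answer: $-22982$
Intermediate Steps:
$t = 2$ ($t = 4 - 2 = 2$)
$B{\left(S \right)} = \left(2 + \frac{3 + S}{-1 + S}\right)^{2}$ ($B{\left(S \right)} = \left(2 + \frac{S + 3}{S - 1}\right)^{2} = \left(2 + \frac{3 + S}{-1 + S}\right)^{2}$)
$-23093 - p{\left(B{\left(4 \right)} \right)} = -23093 - -111 = -23093 + 111 = -22982$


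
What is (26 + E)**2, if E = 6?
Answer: 1024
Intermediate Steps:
(26 + E)**2 = (26 + 6)**2 = 32**2 = 1024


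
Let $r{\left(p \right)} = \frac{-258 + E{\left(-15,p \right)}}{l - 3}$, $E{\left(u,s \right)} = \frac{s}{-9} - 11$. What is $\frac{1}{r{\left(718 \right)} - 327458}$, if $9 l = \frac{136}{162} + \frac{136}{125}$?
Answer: $- \frac{253859}{83096378047} \approx -3.055 \cdot 10^{-6}$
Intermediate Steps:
$E{\left(u,s \right)} = -11 - \frac{s}{9}$ ($E{\left(u,s \right)} = s \left(- \frac{1}{9}\right) - 11 = - \frac{s}{9} - 11 = -11 - \frac{s}{9}$)
$l = \frac{19516}{91125}$ ($l = \frac{\frac{136}{162} + \frac{136}{125}}{9} = \frac{136 \cdot \frac{1}{162} + 136 \cdot \frac{1}{125}}{9} = \frac{\frac{68}{81} + \frac{136}{125}}{9} = \frac{1}{9} \cdot \frac{19516}{10125} = \frac{19516}{91125} \approx 0.21417$)
$r{\left(p \right)} = \frac{24512625}{253859} + \frac{10125 p}{253859}$ ($r{\left(p \right)} = \frac{-258 - \left(11 + \frac{p}{9}\right)}{\frac{19516}{91125} - 3} = \frac{-269 - \frac{p}{9}}{- \frac{253859}{91125}} = \left(-269 - \frac{p}{9}\right) \left(- \frac{91125}{253859}\right) = \frac{24512625}{253859} + \frac{10125 p}{253859}$)
$\frac{1}{r{\left(718 \right)} - 327458} = \frac{1}{\left(\frac{24512625}{253859} + \frac{10125}{253859} \cdot 718\right) - 327458} = \frac{1}{\left(\frac{24512625}{253859} + \frac{7269750}{253859}\right) - 327458} = \frac{1}{\frac{31782375}{253859} - 327458} = \frac{1}{- \frac{83096378047}{253859}} = - \frac{253859}{83096378047}$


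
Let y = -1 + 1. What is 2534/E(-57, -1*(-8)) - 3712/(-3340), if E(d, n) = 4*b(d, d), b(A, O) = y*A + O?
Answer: -952153/95190 ≈ -10.003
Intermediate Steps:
y = 0
b(A, O) = O (b(A, O) = 0*A + O = 0 + O = O)
E(d, n) = 4*d
2534/E(-57, -1*(-8)) - 3712/(-3340) = 2534/((4*(-57))) - 3712/(-3340) = 2534/(-228) - 3712*(-1/3340) = 2534*(-1/228) + 928/835 = -1267/114 + 928/835 = -952153/95190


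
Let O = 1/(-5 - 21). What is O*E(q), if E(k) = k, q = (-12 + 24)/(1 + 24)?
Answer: -6/325 ≈ -0.018462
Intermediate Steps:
q = 12/25 ≈ 0.48000
O = -1/26 (O = 1/(-26) = -1/26 ≈ -0.038462)
O*E(q) = -1/26*12/25 = -6/325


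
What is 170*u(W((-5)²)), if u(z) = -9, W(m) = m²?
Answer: -1530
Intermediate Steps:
170*u(W((-5)²)) = 170*(-9) = -1530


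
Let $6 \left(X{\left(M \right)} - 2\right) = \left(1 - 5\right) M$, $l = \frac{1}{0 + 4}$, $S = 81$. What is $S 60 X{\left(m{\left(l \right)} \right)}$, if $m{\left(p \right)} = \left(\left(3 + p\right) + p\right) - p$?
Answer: $-810$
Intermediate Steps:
$l = \frac{1}{4} \approx 0.25$
$m{\left(p \right)} = 3 + p$ ($m{\left(p \right)} = \left(3 + 2 p\right) - p = 3 + p$)
$X{\left(M \right)} = 2 - \frac{2 M}{3}$ ($X{\left(M \right)} = 2 + \frac{\left(1 - 5\right) M}{6} = 2 + \frac{\left(-4\right) M}{6} = 2 - \frac{2 M}{3}$)
$S 60 X{\left(m{\left(l \right)} \right)} = 81 \cdot 60 \left(2 - \frac{2 \left(3 + \frac{1}{4}\right)}{3}\right) = 4860 \left(2 - \frac{13}{6}\right) = 4860 \left(- \frac{1}{6}\right) = -810$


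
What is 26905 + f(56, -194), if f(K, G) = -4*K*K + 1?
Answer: 14362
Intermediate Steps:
f(K, G) = 1 - 4*K**2 (f(K, G) = -4*K**2 + 1 = 1 - 4*K**2)
26905 + f(56, -194) = 26905 + (1 - 4*56**2) = 26905 + (1 - 4*3136) = 26905 + (1 - 12544) = 26905 - 12543 = 14362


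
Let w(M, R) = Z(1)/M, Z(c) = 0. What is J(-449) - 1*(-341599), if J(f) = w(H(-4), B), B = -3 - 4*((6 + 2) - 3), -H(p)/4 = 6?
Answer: 341599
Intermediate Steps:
H(p) = -24 (H(p) = -4*6 = -24)
B = -23 (B = -3 - 4*(8 - 3) = -3 - 4*5 = -3 - 20 = -23)
w(M, R) = 0 (w(M, R) = 0/M = 0)
J(f) = 0
J(-449) - 1*(-341599) = 0 - 1*(-341599) = 0 + 341599 = 341599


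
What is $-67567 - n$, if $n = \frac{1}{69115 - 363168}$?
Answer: $- \frac{19868279050}{294053} \approx -67567.0$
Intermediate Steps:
$n = - \frac{1}{294053}$ ($n = \frac{1}{69115 - 363168} = \frac{1}{-294053} = - \frac{1}{294053} \approx -3.4007 \cdot 10^{-6}$)
$-67567 - n = -67567 - - \frac{1}{294053} = -67567 + \frac{1}{294053} = - \frac{19868279050}{294053}$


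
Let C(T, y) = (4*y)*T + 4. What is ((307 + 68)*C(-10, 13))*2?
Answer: -387000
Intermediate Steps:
C(T, y) = 4 + 4*T*y (C(T, y) = 4*T*y + 4 = 4 + 4*T*y)
((307 + 68)*C(-10, 13))*2 = ((307 + 68)*(4 + 4*(-10)*13))*2 = (375*(4 - 520))*2 = (375*(-516))*2 = -193500*2 = -387000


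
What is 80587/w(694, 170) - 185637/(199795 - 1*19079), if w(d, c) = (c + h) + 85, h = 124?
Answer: 14493003869/68491364 ≈ 211.60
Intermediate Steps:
w(d, c) = 209 + c (w(d, c) = (c + 124) + 85 = (124 + c) + 85 = 209 + c)
80587/w(694, 170) - 185637/(199795 - 1*19079) = 80587/(209 + 170) - 185637/(199795 - 1*19079) = 80587/379 - 185637/(199795 - 19079) = 80587*(1/379) - 185637/180716 = 80587/379 - 185637*1/180716 = 80587/379 - 185637/180716 = 14493003869/68491364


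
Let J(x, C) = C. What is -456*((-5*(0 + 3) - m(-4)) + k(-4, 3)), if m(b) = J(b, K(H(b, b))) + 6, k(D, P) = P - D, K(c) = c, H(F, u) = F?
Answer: 4560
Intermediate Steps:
m(b) = 6 + b (m(b) = b + 6 = 6 + b)
-456*((-5*(0 + 3) - m(-4)) + k(-4, 3)) = -456*((-5*(0 + 3) - (6 - 4)) + (3 - 1*(-4))) = -456*((-5*3 - 1*2) + (3 + 4)) = -456*((-15 - 2) + 7) = -456*(-17 + 7) = -456*(-10) = -114*(-40) = 4560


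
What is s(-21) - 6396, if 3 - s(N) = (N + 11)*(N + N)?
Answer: -6813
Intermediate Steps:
s(N) = 3 - 2*N*(11 + N) (s(N) = 3 - (N + 11)*(N + N) = 3 - (11 + N)*2*N = 3 - 2*N*(11 + N))
s(-21) - 6396 = (3 - 22*(-21) - 2*(-21)²) - 6396 = (3 + 462 - 2*441) - 6396 = (3 + 462 - 882) - 6396 = -417 - 6396 = -6813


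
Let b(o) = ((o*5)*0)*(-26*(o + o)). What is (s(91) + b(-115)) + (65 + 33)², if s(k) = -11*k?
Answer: 8603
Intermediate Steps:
b(o) = 0 (b(o) = ((5*o)*0)*(-52*o) = 0*(-52*o) = 0)
(s(91) + b(-115)) + (65 + 33)² = (-11*91 + 0) + (65 + 33)² = (-1001 + 0) + 98² = -1001 + 9604 = 8603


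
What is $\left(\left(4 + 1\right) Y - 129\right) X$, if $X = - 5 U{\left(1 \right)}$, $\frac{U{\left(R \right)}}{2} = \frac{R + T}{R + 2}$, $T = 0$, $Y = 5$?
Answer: $\frac{1040}{3} \approx 346.67$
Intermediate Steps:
$U{\left(R \right)} = \frac{2 R}{2 + R}$ ($U{\left(R \right)} = 2 \frac{R + 0}{R + 2} = 2 \frac{R}{2 + R} = \frac{2 R}{2 + R}$)
$X = - \frac{10}{3}$ ($X = - 5 \cdot 2 \cdot 1 \frac{1}{2 + 1} = - 5 \cdot 2 \cdot 1 \cdot \frac{1}{3} = \left(-5\right) \frac{2}{3} = - \frac{10}{3} \approx -3.3333$)
$\left(\left(4 + 1\right) Y - 129\right) X = \left(\left(4 + 1\right) 5 - 129\right) \left(- \frac{10}{3}\right) = \left(5 \cdot 5 - 129\right) \left(- \frac{10}{3}\right) = \left(25 - 129\right) \left(- \frac{10}{3}\right) = \left(-104\right) \left(- \frac{10}{3}\right) = \frac{1040}{3}$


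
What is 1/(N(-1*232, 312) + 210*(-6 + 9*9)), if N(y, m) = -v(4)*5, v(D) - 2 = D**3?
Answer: 1/15420 ≈ 6.4851e-5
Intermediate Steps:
v(D) = 2 + D**3
N(y, m) = -330 (N(y, m) = -(2 + 4**3)*5 = -(2 + 64)*5 = -1*66*5 = -66*5 = -330)
1/(N(-1*232, 312) + 210*(-6 + 9*9)) = 1/(-330 + 210*(-6 + 9*9)) = 1/(-330 + 210*(-6 + 81)) = 1/(-330 + 210*75) = 1/(-330 + 15750) = 1/15420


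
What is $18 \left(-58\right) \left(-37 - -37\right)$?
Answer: $0$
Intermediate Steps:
$18 \left(-58\right) \left(-37 - -37\right) = - 1044 \left(-37 + 37\right) = \left(-1044\right) 0 = 0$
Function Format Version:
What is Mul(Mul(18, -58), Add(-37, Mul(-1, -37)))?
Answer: 0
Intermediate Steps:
Mul(Mul(18, -58), Add(-37, Mul(-1, -37))) = Mul(-1044, Add(-37, 37)) = Mul(-1044, 0) = 0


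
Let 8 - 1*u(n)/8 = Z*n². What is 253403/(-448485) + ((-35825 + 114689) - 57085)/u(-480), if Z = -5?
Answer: -2325610710977/4133266463040 ≈ -0.56266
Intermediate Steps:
u(n) = 64 + 40*n² (u(n) = 64 - (-40)*n² = 64 + 40*n²)
253403/(-448485) + ((-35825 + 114689) - 57085)/u(-480) = 253403/(-448485) + ((-35825 + 114689) - 57085)/(64 + 40*(-480)²) = 253403*(-1/448485) + (78864 - 57085)/(64 + 40*230400) = -253403/448485 + 21779/(64 + 9216000) = -253403/448485 + 21779/9216064 = -2325610710977/4133266463040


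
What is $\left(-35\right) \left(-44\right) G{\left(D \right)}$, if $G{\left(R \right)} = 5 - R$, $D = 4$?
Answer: $1540$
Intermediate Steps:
$\left(-35\right) \left(-44\right) G{\left(D \right)} = \left(-35\right) \left(-44\right) \left(5 - 4\right) = 1540 \left(5 - 4\right) = 1540 \cdot 1 = 1540$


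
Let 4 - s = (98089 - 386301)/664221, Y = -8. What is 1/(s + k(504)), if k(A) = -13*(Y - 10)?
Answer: 664221/158372810 ≈ 0.0041940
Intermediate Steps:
k(A) = 234 (k(A) = -13*(-8 - 10) = -13*(-18) = 234)
s = 2945096/664221 (s = 4 - (98089 - 386301)/664221 = 4 - (-288212)/664221 = 4 - 1*(-288212/664221) = 4 + 288212/664221 = 2945096/664221 ≈ 4.4339)
1/(s + k(504)) = 1/(2945096/664221 + 234) = 1/(158372810/664221) = 664221/158372810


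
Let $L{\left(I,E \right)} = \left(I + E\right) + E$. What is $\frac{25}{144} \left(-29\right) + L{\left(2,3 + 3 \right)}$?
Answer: $\frac{1291}{144} \approx 8.9653$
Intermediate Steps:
$L{\left(I,E \right)} = I + 2 E$ ($L{\left(I,E \right)} = \left(E + I\right) + E = I + 2 E$)
$\frac{25}{144} \left(-29\right) + L{\left(2,3 + 3 \right)} = \frac{25}{144} \left(-29\right) + \left(2 + 2 \left(3 + 3\right)\right) = 25 \cdot \frac{1}{144} \left(-29\right) + \left(2 + 2 \cdot 6\right) = \frac{25}{144} \left(-29\right) + \left(2 + 12\right) = - \frac{725}{144} + 14 = \frac{1291}{144}$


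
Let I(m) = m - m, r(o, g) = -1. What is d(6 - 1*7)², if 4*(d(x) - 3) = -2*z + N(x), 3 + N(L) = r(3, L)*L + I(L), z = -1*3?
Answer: 16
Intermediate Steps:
I(m) = 0
z = -3
N(L) = -3 - L (N(L) = -3 + (-L + 0) = -3 - L)
d(x) = 15/4 - x/4 (d(x) = 3 + (-2*(-3) + (-3 - x))/4 = 3 + (6 + (-3 - x))/4 = 3 + (3 - x)/4 = 3 + (¾ - x/4) = 15/4 - x/4)
d(6 - 1*7)² = (15/4 - (6 - 1*7)/4)² = (15/4 - (6 - 7)/4)² = (15/4 - ¼*(-1))² = (15/4 + ¼)² = 4² = 16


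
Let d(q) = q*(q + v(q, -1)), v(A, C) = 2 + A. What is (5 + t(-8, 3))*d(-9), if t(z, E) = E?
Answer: 1152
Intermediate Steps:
d(q) = q*(2 + 2*q) (d(q) = q*(q + (2 + q)) = q*(2 + 2*q))
(5 + t(-8, 3))*d(-9) = (5 + 3)*(2*(-9)*(1 - 9)) = 8*(2*(-9)*(-8)) = 8*144 = 1152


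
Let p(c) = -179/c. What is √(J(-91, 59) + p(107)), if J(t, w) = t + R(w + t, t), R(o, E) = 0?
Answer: 2*I*√265253/107 ≈ 9.6267*I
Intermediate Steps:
J(t, w) = t (J(t, w) = t + 0 = t)
√(J(-91, 59) + p(107)) = √(-91 - 179/107) = √(-9916/107) = 2*I*√265253/107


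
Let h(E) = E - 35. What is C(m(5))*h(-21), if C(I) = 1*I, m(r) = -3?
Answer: 168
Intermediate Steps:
h(E) = -35 + E
C(I) = I
C(m(5))*h(-21) = -3*(-35 - 21) = -3*(-56) = 168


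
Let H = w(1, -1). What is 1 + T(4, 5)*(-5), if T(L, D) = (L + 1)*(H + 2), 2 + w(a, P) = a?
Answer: -24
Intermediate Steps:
w(a, P) = -2 + a
H = -1 (H = -2 + 1 = -1)
T(L, D) = 1 + L (T(L, D) = (L + 1)*(-1 + 2) = (1 + L)*1 = 1 + L)
1 + T(4, 5)*(-5) = 1 + (1 + 4)*(-5) = 1 + 5*(-5) = 1 - 25 = -24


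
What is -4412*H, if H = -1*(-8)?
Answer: -35296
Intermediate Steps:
H = 8
-4412*H = -4412*8 = -35296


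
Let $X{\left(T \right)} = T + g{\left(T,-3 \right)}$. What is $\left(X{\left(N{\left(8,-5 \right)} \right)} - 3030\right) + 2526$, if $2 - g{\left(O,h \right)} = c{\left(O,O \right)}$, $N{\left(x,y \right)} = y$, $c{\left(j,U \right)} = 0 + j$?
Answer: $-502$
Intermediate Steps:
$c{\left(j,U \right)} = j$
$g{\left(O,h \right)} = 2 - O$
$X{\left(T \right)} = 2$ ($X{\left(T \right)} = T - \left(-2 + T\right) = 2$)
$\left(X{\left(N{\left(8,-5 \right)} \right)} - 3030\right) + 2526 = \left(2 - 3030\right) + 2526 = -3028 + 2526 = -502$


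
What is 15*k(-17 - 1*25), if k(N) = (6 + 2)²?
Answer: 960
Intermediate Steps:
k(N) = 64 (k(N) = 8² = 64)
15*k(-17 - 1*25) = 15*64 = 960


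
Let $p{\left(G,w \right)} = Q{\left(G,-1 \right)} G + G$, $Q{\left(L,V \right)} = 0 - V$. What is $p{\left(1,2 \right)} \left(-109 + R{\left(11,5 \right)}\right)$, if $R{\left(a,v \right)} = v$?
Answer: $-208$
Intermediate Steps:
$Q{\left(L,V \right)} = - V$
$p{\left(G,w \right)} = 2 G$ ($p{\left(G,w \right)} = \left(-1\right) \left(-1\right) G + G = 1 G + G = G + G = 2 G$)
$p{\left(1,2 \right)} \left(-109 + R{\left(11,5 \right)}\right) = 2 \cdot 1 \left(-109 + 5\right) = 2 \left(-104\right) = -208$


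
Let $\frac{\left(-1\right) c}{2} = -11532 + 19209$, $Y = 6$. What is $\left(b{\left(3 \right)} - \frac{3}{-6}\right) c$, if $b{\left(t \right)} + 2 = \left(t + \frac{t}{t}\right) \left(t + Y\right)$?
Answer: $-529713$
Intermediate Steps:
$b{\left(t \right)} = -2 + \left(1 + t\right) \left(6 + t\right)$ ($b{\left(t \right)} = -2 + \left(t + \frac{t}{t}\right) \left(t + 6\right) = -2 + \left(t + 1\right) \left(6 + t\right) = -2 + \left(1 + t\right) \left(6 + t\right)$)
$c = -15354$ ($c = - 2 \left(-11532 + 19209\right) = \left(-2\right) 7677 = -15354$)
$\left(b{\left(3 \right)} - \frac{3}{-6}\right) c = \left(\left(4 + 3^{2} + 7 \cdot 3\right) - \frac{3}{-6}\right) \left(-15354\right) = \left(\left(4 + 9 + 21\right) - 3 \left(- \frac{1}{6}\right)\right) \left(-15354\right) = \left(34 - - \frac{1}{2}\right) \left(-15354\right) = \left(34 + \frac{1}{2}\right) \left(-15354\right) = \frac{69}{2} \left(-15354\right) = -529713$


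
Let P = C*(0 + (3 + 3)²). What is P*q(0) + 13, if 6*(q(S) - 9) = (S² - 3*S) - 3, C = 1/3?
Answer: 115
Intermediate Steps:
C = ⅓ ≈ 0.33333
P = 12 (P = (0 + (3 + 3)²)/3 = (0 + 6²)/3 = (0 + 36)/3 = (⅓)*36 = 12)
q(S) = 17/2 - S/2 + S²/6 (q(S) = 9 + ((S² - 3*S) - 3)/6 = 9 + (-3 + S² - 3*S)/6 = 9 + (-½ - S/2 + S²/6) = 17/2 - S/2 + S²/6)
P*q(0) + 13 = 12*(17/2 - ½*0 + (⅙)*0²) + 13 = 12*(17/2 + 0 + (⅙)*0) + 13 = 12*(17/2 + 0 + 0) + 13 = 12*(17/2) + 13 = 102 + 13 = 115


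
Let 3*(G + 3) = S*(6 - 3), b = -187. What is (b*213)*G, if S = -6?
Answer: 358479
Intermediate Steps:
G = -9 (G = -3 + (-6*(6 - 3))/3 = -3 + (-6*3)/3 = -3 + (⅓)*(-18) = -3 - 6 = -9)
(b*213)*G = -187*213*(-9) = -39831*(-9) = 358479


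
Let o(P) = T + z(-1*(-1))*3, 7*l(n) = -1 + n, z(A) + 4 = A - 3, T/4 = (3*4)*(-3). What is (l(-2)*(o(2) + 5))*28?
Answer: 1884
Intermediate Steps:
T = -144 (T = 4*((3*4)*(-3)) = 4*(12*(-3)) = 4*(-36) = -144)
z(A) = -7 + A (z(A) = -4 + (A - 3) = -4 + (-3 + A) = -7 + A)
l(n) = -⅐ + n/7 (l(n) = (-1 + n)/7 = -⅐ + n/7)
o(P) = -162 (o(P) = -144 + (-7 - 1*(-1))*3 = -144 + (-7 + 1)*3 = -144 - 6*3 = -144 - 18 = -162)
(l(-2)*(o(2) + 5))*28 = ((-⅐ + (⅐)*(-2))*(-162 + 5))*28 = ((-⅐ - 2/7)*(-157))*28 = -3/7*(-157)*28 = (471/7)*28 = 1884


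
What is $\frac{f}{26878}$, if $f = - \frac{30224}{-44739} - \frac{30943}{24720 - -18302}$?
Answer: $- \frac{84061949}{51733733092524} \approx -1.6249 \cdot 10^{-6}$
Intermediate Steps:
$f = - \frac{84061949}{1924761258}$ ($f = \left(-30224\right) \left(- \frac{1}{44739}\right) - \frac{30943}{24720 + 18302} = \frac{30224}{44739} - \frac{30943}{43022} = - \frac{84061949}{1924761258} \approx -0.043674$)
$\frac{f}{26878} = - \frac{84061949}{1924761258 \cdot 26878} = \left(- \frac{84061949}{1924761258}\right) \frac{1}{26878} = - \frac{84061949}{51733733092524}$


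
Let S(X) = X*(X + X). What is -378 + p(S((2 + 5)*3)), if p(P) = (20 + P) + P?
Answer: 1406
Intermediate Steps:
S(X) = 2*X² (S(X) = X*(2*X) = 2*X²)
p(P) = 20 + 2*P
-378 + p(S((2 + 5)*3)) = -378 + (20 + 2*(2*((2 + 5)*3)²)) = -378 + (20 + 2*(2*(7*3)²)) = -378 + (20 + 2*(2*21²)) = -378 + (20 + 2*(2*441)) = -378 + (20 + 2*882) = -378 + (20 + 1764) = -378 + 1784 = 1406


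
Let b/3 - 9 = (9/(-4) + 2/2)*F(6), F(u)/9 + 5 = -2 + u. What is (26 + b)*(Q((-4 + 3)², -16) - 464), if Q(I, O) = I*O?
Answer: -41640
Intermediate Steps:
F(u) = -63 + 9*u (F(u) = -45 + 9*(-2 + u) = -45 + (-18 + 9*u) = -63 + 9*u)
b = 243/4 (b = 27 + 3*((9/(-4) + 2/2)*(-63 + 9*6)) = 27 + 3*((9*(-¼) + 2*(½))*(-63 + 54)) = 27 + 3*((-9/4 + 1)*(-9)) = 27 + 3*(-5/4*(-9)) = 27 + 3*(45/4) = 27 + 135/4 = 243/4 ≈ 60.750)
(26 + b)*(Q((-4 + 3)², -16) - 464) = (26 + 243/4)*((-4 + 3)²*(-16) - 464) = 347*((-1)²*(-16) - 464)/4 = 347*(1*(-16) - 464)/4 = 347*(-16 - 464)/4 = (347/4)*(-480) = -41640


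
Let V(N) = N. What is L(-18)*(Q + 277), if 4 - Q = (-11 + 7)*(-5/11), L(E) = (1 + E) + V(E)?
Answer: -107485/11 ≈ -9771.4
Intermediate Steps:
L(E) = 1 + 2*E (L(E) = (1 + E) + E = 1 + 2*E)
Q = 24/11 (Q = 4 - (-11 + 7)*(-5/11) = 4 - (-4)*(-5*1/11) = 4 - (-4)*(-5)/11 = 4 - 1*20/11 = 4 - 20/11 = 24/11 ≈ 2.1818)
L(-18)*(Q + 277) = (1 + 2*(-18))*(24/11 + 277) = (1 - 36)*(3071/11) = -35*3071/11 = -107485/11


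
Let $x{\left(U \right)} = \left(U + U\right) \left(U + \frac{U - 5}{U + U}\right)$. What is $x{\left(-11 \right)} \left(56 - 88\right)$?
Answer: $-7232$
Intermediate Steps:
$x{\left(U \right)} = 2 U \left(U + \frac{-5 + U}{2 U}\right)$
$x{\left(-11 \right)} \left(56 - 88\right) = \left(-5 - 11 + 2 \left(-11\right)^{2}\right) \left(56 - 88\right) = \left(-5 - 11 + 2 \cdot 121\right) \left(-32\right) = \left(-5 - 11 + 242\right) \left(-32\right) = 226 \left(-32\right) = -7232$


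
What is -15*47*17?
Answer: -11985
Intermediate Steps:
-15*47*17 = -705*17 = -11985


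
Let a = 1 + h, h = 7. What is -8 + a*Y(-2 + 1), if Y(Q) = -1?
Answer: -16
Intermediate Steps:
a = 8 (a = 1 + 7 = 8)
-8 + a*Y(-2 + 1) = -8 + 8*(-1) = -8 - 8 = -16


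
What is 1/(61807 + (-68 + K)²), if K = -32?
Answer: 1/71807 ≈ 1.3926e-5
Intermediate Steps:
1/(61807 + (-68 + K)²) = 1/(61807 + (-68 - 32)²) = 1/(61807 + (-100)²) = 1/(61807 + 10000) = 1/71807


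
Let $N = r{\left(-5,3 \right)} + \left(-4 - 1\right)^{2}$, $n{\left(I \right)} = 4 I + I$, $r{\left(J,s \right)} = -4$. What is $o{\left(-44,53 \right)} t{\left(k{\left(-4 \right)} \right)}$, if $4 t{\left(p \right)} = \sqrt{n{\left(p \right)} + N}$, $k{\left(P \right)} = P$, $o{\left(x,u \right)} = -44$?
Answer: $-11$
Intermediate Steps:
$n{\left(I \right)} = 5 I$
$N = 21$ ($N = -4 + \left(-4 - 1\right)^{2} = -4 + \left(-5\right)^{2} = -4 + 25 = 21$)
$t{\left(p \right)} = \frac{\sqrt{21 + 5 p}}{4}$ ($t{\left(p \right)} = \frac{\sqrt{5 p + 21}}{4} = \frac{\sqrt{21 + 5 p}}{4}$)
$o{\left(-44,53 \right)} t{\left(k{\left(-4 \right)} \right)} = - 44 \frac{\sqrt{21 + 5 \left(-4\right)}}{4} = - 44 \frac{\sqrt{21 - 20}}{4} = - 44 \frac{\sqrt{1}}{4} = - 44 \cdot \frac{1}{4} \cdot 1 = \left(-44\right) \frac{1}{4} = -11$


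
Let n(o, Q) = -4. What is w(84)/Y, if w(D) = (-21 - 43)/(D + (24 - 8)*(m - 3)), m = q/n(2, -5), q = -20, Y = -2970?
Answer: 8/43065 ≈ 0.00018577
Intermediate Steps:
m = 5 (m = -20/(-4) = -20*(-1/4) = 5)
w(D) = -64/(32 + D) (w(D) = (-21 - 43)/(D + (24 - 8)*(5 - 3)) = -64/(D + 16*2) = -64/(D + 32) = -64/(32 + D))
w(84)/Y = -64/(32 + 84)/(-2970) = -64/116*(-1/2970) = -64*1/116*(-1/2970) = -16/29*(-1/2970) = 8/43065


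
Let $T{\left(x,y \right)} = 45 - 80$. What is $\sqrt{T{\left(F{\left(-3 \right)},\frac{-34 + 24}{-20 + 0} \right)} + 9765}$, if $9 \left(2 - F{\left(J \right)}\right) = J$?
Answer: $\sqrt{9730} \approx 98.641$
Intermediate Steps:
$F{\left(J \right)} = 2 - \frac{J}{9}$
$T{\left(x,y \right)} = -35$
$\sqrt{T{\left(F{\left(-3 \right)},\frac{-34 + 24}{-20 + 0} \right)} + 9765} = \sqrt{-35 + 9765} = \sqrt{9730}$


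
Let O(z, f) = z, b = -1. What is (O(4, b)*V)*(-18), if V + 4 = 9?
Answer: -360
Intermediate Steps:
V = 5 (V = -4 + 9 = 5)
(O(4, b)*V)*(-18) = (4*5)*(-18) = 20*(-18) = -360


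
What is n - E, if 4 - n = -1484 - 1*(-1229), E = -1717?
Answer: 1976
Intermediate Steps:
n = 259 (n = 4 - (-1484 - 1*(-1229)) = 4 - (-1484 + 1229) = 4 - 1*(-255) = 4 + 255 = 259)
n - E = 259 - 1*(-1717) = 259 + 1717 = 1976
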